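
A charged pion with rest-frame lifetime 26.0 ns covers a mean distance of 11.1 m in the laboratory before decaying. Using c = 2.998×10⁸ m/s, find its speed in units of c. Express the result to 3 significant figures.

0.818c

Let x = d/(cτ) = 11.10 m / (2.998×10⁸ m/s × 2.600×10^-8 s) = 1.424. Since d = βγcτ, x = βγ = β/√(1−β²).
Solving: β² = x²/(1+x²) = 2.02778/3.02778 = 0.669725, so β = 0.818.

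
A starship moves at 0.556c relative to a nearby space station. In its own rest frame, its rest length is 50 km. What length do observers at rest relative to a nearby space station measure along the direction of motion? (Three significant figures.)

Lorentz factor: γ = (1 − 0.309136)^(−1/2) = 1.2031.
Length contraction: L = L₀/γ = 50/1.2031 = 41.6 km.

41.6 km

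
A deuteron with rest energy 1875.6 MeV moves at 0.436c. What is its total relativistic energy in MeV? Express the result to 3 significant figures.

2080 MeV

With β = 0.436, γ = 1/√(1 − 0.436²) = 1/√0.809904 = 1.1112.
Total energy: E = γmc² = 1.1112 × 1875.6 MeV = 2080 MeV.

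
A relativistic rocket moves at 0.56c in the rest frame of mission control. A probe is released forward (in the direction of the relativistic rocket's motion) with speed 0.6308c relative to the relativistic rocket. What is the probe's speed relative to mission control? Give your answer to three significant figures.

In units of c, u = (u' + v)/(1 + u'v) with u' = 0.6308 and v = 0.56.
Numerator: 0.6308 + 0.56 = 1.1908. Denominator: 1 + (0.6308)(0.56) = 1.353248.
u = 1.1908/1.353248 = 0.87996, so the speed is 0.880c.

0.880c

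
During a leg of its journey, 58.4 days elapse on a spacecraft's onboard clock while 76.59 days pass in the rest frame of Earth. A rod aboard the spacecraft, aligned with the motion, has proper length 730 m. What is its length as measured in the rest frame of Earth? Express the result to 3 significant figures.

From Δt = γΔτ: γ = 76.59/58.4 = 1.31147.
L = L₀/γ = 730/1.31147 = 557 m.

557 m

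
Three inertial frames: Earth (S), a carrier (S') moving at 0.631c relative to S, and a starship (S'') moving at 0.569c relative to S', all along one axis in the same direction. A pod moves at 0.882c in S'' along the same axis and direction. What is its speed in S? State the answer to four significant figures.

Compose velocities in two stages. Stage 1 (into S'): u₁ = (0.882+0.569)/(1+0.882×0.569) = 0.96614.
Stage 2 (into S): u = (0.96614+0.631)/(1+0.96614×0.631) = 0.99224, so the speed is 0.9922c.

0.9922c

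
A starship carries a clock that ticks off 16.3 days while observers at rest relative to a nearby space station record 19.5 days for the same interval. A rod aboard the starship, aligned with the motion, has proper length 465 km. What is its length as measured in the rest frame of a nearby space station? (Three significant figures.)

389 km

From Δt = γΔτ: γ = 19.5/16.3 = 1.19632.
L = L₀/γ = 465/1.19632 = 389 km.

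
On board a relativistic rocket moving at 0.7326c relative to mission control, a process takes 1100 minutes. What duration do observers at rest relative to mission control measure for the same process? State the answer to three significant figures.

1620 minutes

γ = 1/√(1 − β²) = 1/√(1 − 0.53670276) = 1/√0.46329724 = 1/0.680659 = 1.4692.
The onboard clock measures proper time, so the interval in the rest frame of mission control is dilated: Δt = γ·Δτ = 1.4692 × 1100 minutes = 1620 minutes.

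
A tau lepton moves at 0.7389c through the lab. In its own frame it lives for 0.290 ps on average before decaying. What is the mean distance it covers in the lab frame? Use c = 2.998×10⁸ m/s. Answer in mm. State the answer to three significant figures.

0.0953 mm

γ = 1/√(1 − β²) = 1/√(1 − 0.54597321) = 1/√0.45402679 = 1/0.673815 = 1.4841.
Lab-frame lifetime: Δt = γτ = 1.4841 × 0.290 ps = 0.43039 ps.
Distance: d = vΔt = 0.7389 × 2.998×10⁸ m/s × 4.3039×10^-13 s = 9.53×10^-5 m = 0.0953 mm.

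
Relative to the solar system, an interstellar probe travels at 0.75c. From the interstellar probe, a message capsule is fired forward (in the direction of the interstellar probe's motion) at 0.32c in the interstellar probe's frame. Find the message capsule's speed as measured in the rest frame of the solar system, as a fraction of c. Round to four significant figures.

In units of c, u = (u' + v)/(1 + u'v) with u' = 0.32 and v = 0.75.
Numerator: 0.32 + 0.75 = 1.07. Denominator: 1 + (0.32)(0.75) = 1.24.
u = 1.07/1.24 = 0.8629, so the speed is 0.8629c.

0.8629c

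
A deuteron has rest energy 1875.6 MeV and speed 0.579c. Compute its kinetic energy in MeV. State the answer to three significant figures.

γ = 1/√(1 − β²) = 1/√(1 − 0.335241) = 1/√0.664759 = 1/0.815328 = 1.2265.
Kinetic energy: K = (γ − 1)mc² = (1.2265 − 1) × 1875.6 MeV = 0.2265 × 1875.6 = 425 MeV.

425 MeV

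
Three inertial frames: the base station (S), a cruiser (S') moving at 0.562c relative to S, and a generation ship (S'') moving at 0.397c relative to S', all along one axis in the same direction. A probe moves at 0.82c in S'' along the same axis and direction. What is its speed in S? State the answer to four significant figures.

0.9763c

Compose velocities in two stages. Stage 1 (into S'): u₁ = (0.82+0.397)/(1+0.82×0.397) = 0.91812.
Stage 2 (into S): u = (0.91812+0.562)/(1+0.91812×0.562) = 0.97634, so the speed is 0.9763c.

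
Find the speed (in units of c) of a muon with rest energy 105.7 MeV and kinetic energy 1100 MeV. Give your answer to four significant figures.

γ = 1 + K/(mc²) = 1 + 1100/105.7 = 11.407.
β = √(1 − 1/γ²) = √(1 − 0.00768523) = √0.99231477 = 0.9961.

0.9961c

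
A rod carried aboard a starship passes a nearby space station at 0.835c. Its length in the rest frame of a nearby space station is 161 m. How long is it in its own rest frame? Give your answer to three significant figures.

Lorentz factor: γ = (1 − 0.697225)^(−1/2) = 1.8174.
Proper length: L₀ = γ·L = 1.8174 × 161 = 293 m.

293 m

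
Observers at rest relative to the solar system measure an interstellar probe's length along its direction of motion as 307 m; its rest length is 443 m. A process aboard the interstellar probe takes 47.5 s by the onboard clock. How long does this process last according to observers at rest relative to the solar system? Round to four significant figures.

γ = L₀/L = 443/307 = 1.443.
The same γ dilates the second interval: 1.443 × 47.5 s = 68.54 s.

68.54 s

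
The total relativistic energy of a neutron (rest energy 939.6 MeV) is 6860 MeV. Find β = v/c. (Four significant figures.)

0.9906

Total energy E = γmc² gives γ = 6860/939.6 = 7.301.
Hence β = √(1 − 1/γ²) = √(1 − 0.0187601) = √0.9812399 = 0.9906.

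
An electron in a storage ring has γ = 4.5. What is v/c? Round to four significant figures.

0.9750

β = √(1 − 1/γ²) = √(1 − 1/20.25) = √0.950617 = 0.9750.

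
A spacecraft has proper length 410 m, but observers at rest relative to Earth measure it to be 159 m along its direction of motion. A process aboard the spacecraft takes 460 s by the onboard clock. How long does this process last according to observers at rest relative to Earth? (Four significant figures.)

1186 s

Length contraction gives γ = L₀/L = 410/159 = 2.57862.
Δt = γΔτ = 2.57862 × 460 = 1186 s.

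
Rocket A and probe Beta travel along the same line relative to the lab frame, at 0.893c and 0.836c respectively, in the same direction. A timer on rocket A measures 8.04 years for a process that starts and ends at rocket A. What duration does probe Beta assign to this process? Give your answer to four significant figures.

The velocity of rocket A relative to probe Beta is (0.893 − 0.836)c / (1 − 0.893×0.836) = 0.22489c; relative speed 0.22489c.
γ for this relative speed: γ = 1/√(1 − 0.0505755) = 1.0263.
Rocket A's interval is proper; time dilation gives Δt_B = γΔτ = 1.0263 × 8.04 years = 8.251 years.

8.251 years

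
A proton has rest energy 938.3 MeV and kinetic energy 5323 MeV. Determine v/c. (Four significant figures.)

K = (γ−1)mc², so γ = 1 + 5323/938.3 = 6.673.
Then v/c = √(1 − γ⁻²) = √(1 − 0.0224573) = √0.9775427 = 0.9887.

0.9887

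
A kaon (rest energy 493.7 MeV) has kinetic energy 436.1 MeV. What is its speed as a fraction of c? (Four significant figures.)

0.8474c

γ = 1 + K/(mc²) = 1 + 436.1/493.7 = 1.8833.
β = √(1 − 1/γ²) = √(1 − 0.281943) = √0.718057 = 0.8474.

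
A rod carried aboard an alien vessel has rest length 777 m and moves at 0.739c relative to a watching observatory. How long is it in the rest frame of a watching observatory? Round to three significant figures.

β² = 0.546121, so γ = 1/√0.453879 = 1.4843.
Length contraction: L = L₀/γ = 777/1.4843 = 523 m.

523 m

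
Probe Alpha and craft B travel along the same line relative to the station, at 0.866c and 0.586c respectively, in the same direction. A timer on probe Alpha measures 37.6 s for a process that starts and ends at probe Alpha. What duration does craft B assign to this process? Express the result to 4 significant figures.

45.70 s

The velocity of probe Alpha relative to craft B is (0.866 − 0.586)c / (1 − 0.866×0.586) = 0.5685c; relative speed 0.5685c.
At |u| = 0.5685c, γ = (1 − 0.323192)^(−1/2) = 1.2155.
Probe Alpha's interval is proper; time dilation gives Δt_B = γΔτ = 1.2155 × 37.6 s = 45.70 s.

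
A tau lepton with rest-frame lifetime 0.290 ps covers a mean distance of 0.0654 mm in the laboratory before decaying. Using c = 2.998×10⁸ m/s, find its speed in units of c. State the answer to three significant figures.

d = βγcτ ⇒ βγ = d/(cτ) = 6.540×10^-5 m / (8.6942×10^-5 m) = 0.75223.
β = (βγ)/√(1+(βγ)²) = 0.75223/√1.56585 = 0.601.

0.601c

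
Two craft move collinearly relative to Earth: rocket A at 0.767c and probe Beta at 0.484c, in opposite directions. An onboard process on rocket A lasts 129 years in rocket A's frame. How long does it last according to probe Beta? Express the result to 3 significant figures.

Speed of rocket A in probe Beta's frame: u = (v_A + v_B)/(1 + v_A v_B/c²) = (0.767 + 0.484)/(1 + 0.767×0.484) = 1.251/1.371228 = 0.91232; |u| = 0.91232c.
γ for this relative speed: γ = 1/√(1 − 0.832328) = 2.4421.
Rocket A's interval is proper; time dilation gives Δt_B = γΔτ = 2.4421 × 129 years = 315 years.

315 years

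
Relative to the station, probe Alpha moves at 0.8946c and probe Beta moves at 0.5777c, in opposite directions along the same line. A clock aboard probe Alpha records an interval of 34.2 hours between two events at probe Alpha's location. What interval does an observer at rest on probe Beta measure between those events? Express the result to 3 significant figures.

Transform probe Alpha's velocity into probe Beta's frame: (0.8946 + 0.5777)/(1 + 0.8946·0.5777) = 1.4723/1.51681042, so the relative speed is 0.97066c.
At |u| = 0.97066c, γ = (1 − 0.942181)^(−1/2) = 4.1588.
Probe Alpha's interval is proper; time dilation gives Δt_B = γΔτ = 4.1588 × 34.2 hours = 142 hours.

142 hours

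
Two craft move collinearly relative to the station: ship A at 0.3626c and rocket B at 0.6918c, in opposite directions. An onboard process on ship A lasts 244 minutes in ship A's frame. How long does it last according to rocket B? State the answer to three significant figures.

Transform ship A's velocity into rocket B's frame: (0.3626 + 0.6918)/(1 + 0.3626·0.6918) = 1.0544/1.25084668, so the relative speed is 0.84295c.
At |u| = 0.84295c, γ = (1 − 0.710565)^(−1/2) = 1.8588.
Ship A's interval is proper; time dilation gives Δt_B = γΔτ = 1.8588 × 244 minutes = 454 minutes.

454 minutes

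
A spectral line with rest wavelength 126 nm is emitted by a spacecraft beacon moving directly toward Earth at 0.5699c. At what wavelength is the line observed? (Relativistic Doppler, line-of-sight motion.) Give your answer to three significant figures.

66.0 nm

Relativistic Doppler for wavelength: λ_obs = λ_src · √((1−β)/(1+β)).
With β = 0.5699: factor = √(0.4301/1.5699) = 0.52342.
λ_obs = 126 × 0.52342 = 66.0 nm.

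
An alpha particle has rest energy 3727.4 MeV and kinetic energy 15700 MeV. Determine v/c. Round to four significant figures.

K = (γ−1)mc², so γ = 1 + 15700/3727.4 = 5.2121.
Then v/c = √(1 − γ⁻²) = √(1 − 0.0368107) = √0.9631893 = 0.9814.

0.9814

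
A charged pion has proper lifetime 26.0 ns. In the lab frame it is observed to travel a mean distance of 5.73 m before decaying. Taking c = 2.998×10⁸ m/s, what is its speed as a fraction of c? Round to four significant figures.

Lab distance = (lab lifetime)·v = γτ·βc, so βγ = d/(cτ) = 5.730/(2.998×10⁸ × 2.600×10^-8) = 0.73511.
With βγ = 0.73511: γ² = 1 + (βγ)² = 1.540387, and β = (βγ)/γ = 0.73511/1.24112 = 0.5923.

0.5923c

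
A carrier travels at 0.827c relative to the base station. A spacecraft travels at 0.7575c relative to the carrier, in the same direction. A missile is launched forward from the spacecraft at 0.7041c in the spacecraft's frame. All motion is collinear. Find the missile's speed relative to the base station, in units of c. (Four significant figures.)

0.9955c

First combine the missile and spacecraft (S''→S'): u₁ = (0.7041 + 0.7575)/(1 + 0.7041×0.7575) = 1.4616/1.53335575 = 0.9532.
Then combine with the carrier (S'→S): u = (0.9532 + 0.827)/(1 + 0.9532×0.827) = 1.7802/1.7882964 = 0.99547.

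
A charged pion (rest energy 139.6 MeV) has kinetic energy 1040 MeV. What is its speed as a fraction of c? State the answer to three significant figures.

γ = 1 + K/(mc²) = 1 + 1040/139.6 = 8.4499.
β = √(1 − 1/γ²) = √(1 − 0.0140054) = √0.9859946 = 0.993.

0.993c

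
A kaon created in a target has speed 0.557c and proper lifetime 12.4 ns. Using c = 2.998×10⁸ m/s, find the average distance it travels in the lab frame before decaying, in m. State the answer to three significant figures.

γ = 1/√(1 − β²) = 1/√(1 − 0.310249) = 1/√0.689751 = 1/0.830512 = 1.2041.
Lab-frame lifetime: Δt = γτ = 1.2041 × 12.4 ns = 14.931 ns.
Distance: d = vΔt = 0.557 × 2.998×10⁸ m/s × 1.4931×10^-8 s = 2.49 m.

2.49 m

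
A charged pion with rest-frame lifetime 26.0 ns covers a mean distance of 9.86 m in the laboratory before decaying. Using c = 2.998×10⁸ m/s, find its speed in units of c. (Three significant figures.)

0.784c

Lab distance = (lab lifetime)·v = γτ·βc, so βγ = d/(cτ) = 9.860/(2.998×10⁸ × 2.600×10^-8) = 1.2649.
With βγ = 1.2649: γ² = 1 + (βγ)² = 2.59997, and β = (βγ)/γ = 1.2649/1.61244 = 0.784.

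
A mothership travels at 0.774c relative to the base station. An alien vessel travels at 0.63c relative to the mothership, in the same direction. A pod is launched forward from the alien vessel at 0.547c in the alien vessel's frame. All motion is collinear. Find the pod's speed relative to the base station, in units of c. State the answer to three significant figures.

0.983c

Apply u = (u'+v)/(1+u'v) twice. Pod in the mothership frame: (0.547+0.63)/(1+0.547·0.63) = 1.177/1.34461 = 0.87535c.
That velocity, transformed to the rest frame of the base station: (0.87535+0.774)/(1+0.87535·0.774) = 1.64935/1.6775209 = 0.98321c.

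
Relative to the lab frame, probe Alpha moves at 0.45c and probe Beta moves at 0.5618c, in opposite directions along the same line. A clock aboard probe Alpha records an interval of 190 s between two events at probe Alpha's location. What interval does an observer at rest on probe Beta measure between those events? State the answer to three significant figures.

Transform probe Alpha's velocity into probe Beta's frame: (0.45 + 0.5618)/(1 + 0.45·0.5618) = 1.0118/1.25281, so the relative speed is 0.80762c.
At |u| = 0.80762c, γ = (1 − 0.65225)^(−1/2) = 1.6958.
The clock on probe Alpha records proper time, so probe Beta measures Δt = γΔτ = 1.6958 × 190 = 322 s.

322 s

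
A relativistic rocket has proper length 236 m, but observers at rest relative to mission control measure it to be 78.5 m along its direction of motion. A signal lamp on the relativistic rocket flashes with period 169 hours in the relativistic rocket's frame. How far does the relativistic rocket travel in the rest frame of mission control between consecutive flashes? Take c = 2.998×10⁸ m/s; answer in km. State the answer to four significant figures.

γ = L₀/L = 236/78.5 = 3.00637.
β = √(1 − 1/γ²) = 0.94306. Lab-frame period = γτ = 3.00637×169 hours = 508.08 hours. Distance = βc × γτ = 0.94306 × 2.998×10⁸ m/s × 1829088 s = 5.1714×10^14 m = 5.171×10^11 km.

5.171×10^11 km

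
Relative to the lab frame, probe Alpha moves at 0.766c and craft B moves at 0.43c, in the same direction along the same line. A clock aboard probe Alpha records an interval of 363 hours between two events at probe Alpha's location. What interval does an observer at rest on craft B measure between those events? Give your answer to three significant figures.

The velocity of probe Alpha relative to craft B is (0.766 − 0.43)c / (1 − 0.766×0.43) = 0.50103c; relative speed 0.50103c.
γ for this relative speed: γ = 1/√(1 − 0.251031) = 1.1555.
Probe Alpha's interval is proper; time dilation gives Δt_B = γΔτ = 1.1555 × 363 hours = 419 hours.

419 hours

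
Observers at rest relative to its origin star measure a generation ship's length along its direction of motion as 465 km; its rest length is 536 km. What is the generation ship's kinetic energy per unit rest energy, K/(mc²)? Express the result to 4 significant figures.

Length contraction gives γ = L₀/L = 536/465 = 1.15269.
Since K = (γ−1)mc², K/(mc²) = 1.15269 − 1 = 0.1527.

0.1527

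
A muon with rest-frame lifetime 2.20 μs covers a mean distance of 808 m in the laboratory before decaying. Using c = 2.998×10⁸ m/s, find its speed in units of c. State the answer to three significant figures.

0.775c

d = βγcτ ⇒ βγ = d/(cτ) = 808.0 m / (659.56 m) = 1.2251.
β = (βγ)/√(1+(βγ)²) = 1.2251/√2.50087 = 0.775.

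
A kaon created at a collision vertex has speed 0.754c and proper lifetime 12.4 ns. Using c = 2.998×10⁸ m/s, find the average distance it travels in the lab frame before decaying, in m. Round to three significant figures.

γ = 1/√(1 − β²) = 1/√(1 − 0.568516) = 1/√0.431484 = 1/0.656874 = 1.5224.
Lab-frame lifetime: Δt = γτ = 1.5224 × 12.4 ns = 18.878 ns.
Distance: d = vΔt = 0.754 × 2.998×10⁸ m/s × 1.8878×10^-8 s = 4.27 m.

4.27 m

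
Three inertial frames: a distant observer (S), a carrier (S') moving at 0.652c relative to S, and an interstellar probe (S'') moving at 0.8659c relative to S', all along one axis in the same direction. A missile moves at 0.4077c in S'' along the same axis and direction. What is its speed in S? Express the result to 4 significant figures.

First combine the missile and interstellar probe (S''→S'): u₁ = (0.4077 + 0.8659)/(1 + 0.4077×0.8659) = 1.2736/1.35302743 = 0.9413.
Then combine with the carrier (S'→S): u = (0.9413 + 0.652)/(1 + 0.9413×0.652) = 1.5933/1.6137276 = 0.98734.

0.9873c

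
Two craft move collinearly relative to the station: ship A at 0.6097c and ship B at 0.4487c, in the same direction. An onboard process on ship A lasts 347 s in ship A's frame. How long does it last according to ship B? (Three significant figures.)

356 s

Transform ship A's velocity into ship B's frame: (0.6097 − 0.4487)/(1 − 0.6097·0.4487) = 0.161/0.72642761, so the relative speed is 0.22163c.
At |u| = 0.22163c, γ = (1 − 0.0491199)^(−1/2) = 1.0255.
The clock on ship A records proper time, so ship B measures Δt = γΔτ = 1.0255 × 347 = 356 s.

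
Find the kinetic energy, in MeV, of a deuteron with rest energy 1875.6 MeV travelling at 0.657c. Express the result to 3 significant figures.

γ = 1/√(1 − β²) = 1/√(1 − 0.431649) = 1/√0.568351 = 1/0.753891 = 1.32645.
Kinetic energy: K = (γ − 1)mc² = (1.32645 − 1) × 1875.6 MeV = 0.32645 × 1875.6 = 612 MeV.

612 MeV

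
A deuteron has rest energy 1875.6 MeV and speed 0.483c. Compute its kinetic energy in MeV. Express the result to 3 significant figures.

266 MeV

γ = 1/√(1 − β²) = 1/√(1 − 0.233289) = 1/√0.766711 = 1/0.87562 = 1.14205.
Kinetic energy: K = (γ − 1)mc² = (1.14205 − 1) × 1875.6 MeV = 0.14205 × 1875.6 = 266 MeV.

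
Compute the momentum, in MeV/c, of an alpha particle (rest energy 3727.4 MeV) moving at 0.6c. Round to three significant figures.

2800 MeV/c

With β = 0.6, γ = 1/√(1 − 0.6²) = 1/√0.64 = 1.25.
Momentum: p = γβ·mc = 1.25 × 0.6 × 3727.4 MeV/c = 2800 MeV/c.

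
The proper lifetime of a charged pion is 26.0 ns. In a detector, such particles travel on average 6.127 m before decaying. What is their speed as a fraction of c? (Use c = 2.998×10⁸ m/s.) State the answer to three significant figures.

Lab distance = (lab lifetime)·v = γτ·βc, so βγ = d/(cτ) = 6.127/(2.998×10⁸ × 2.600×10^-8) = 0.78604.
With βγ = 0.78604: γ² = 1 + (βγ)² = 1.617859, and β = (βγ)/γ = 0.78604/1.27195 = 0.618.

0.618c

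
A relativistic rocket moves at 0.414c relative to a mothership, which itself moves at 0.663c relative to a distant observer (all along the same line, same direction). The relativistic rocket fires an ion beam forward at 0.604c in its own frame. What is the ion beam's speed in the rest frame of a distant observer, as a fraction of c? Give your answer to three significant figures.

0.959c

First combine the ion beam and relativistic rocket (S''→S'): u₁ = (0.604 + 0.414)/(1 + 0.604×0.414) = 1.018/1.250056 = 0.81436.
Then combine with the mothership (S'→S): u = (0.81436 + 0.663)/(1 + 0.81436×0.663) = 1.47736/1.53992068 = 0.95937.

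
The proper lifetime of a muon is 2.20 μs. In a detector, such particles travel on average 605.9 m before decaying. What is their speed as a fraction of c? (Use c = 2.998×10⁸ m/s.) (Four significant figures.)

Let x = d/(cτ) = 605.9 m / (2.998×10⁸ m/s × 2.200×10^-6 s) = 0.91864. Since d = βγcτ, x = βγ = β/√(1−β²).
Solving: β² = x²/(1+x²) = 0.843899/1.843899 = 0.457671, so β = 0.6765.

0.6765c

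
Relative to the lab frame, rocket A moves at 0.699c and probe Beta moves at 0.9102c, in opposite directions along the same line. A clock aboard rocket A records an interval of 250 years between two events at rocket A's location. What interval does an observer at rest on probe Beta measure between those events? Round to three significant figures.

1380 years

Speed of rocket A in probe Beta's frame: u = (v_A + v_B)/(1 + v_A v_B/c²) = (0.699 + 0.9102)/(1 + 0.699×0.9102) = 1.6092/1.6362298 = 0.98348; |u| = 0.98348c.
At |u| = 0.98348c, γ = (1 − 0.967233)^(−1/2) = 5.5244.
Rocket A's interval is proper; time dilation gives Δt_B = γΔτ = 5.5244 × 250 years = 1380 years.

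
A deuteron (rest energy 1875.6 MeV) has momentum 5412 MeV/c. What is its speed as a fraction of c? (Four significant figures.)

0.9449c

pc/(mc²) = 5412/1875.6 = 2.8855 = βγ = β/√(1−β²).
So β² = x²/(1 + x²) with x = 2.8855: x² = 8.32611, β² = 8.32611/9.32611 = 0.892774, β = 0.9449.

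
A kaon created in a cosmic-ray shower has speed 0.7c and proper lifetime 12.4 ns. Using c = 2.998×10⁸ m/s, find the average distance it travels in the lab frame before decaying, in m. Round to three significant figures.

With β = 0.7, γ = 1/√(1 − 0.7²) = 1/√0.51 = 1.4003.
Lab-frame lifetime: Δt = γτ = 1.4003 × 12.4 ns = 17.364 ns.
Distance: d = vΔt = 0.7 × 2.998×10⁸ m/s × 1.7364×10^-8 s = 3.64 m.

3.64 m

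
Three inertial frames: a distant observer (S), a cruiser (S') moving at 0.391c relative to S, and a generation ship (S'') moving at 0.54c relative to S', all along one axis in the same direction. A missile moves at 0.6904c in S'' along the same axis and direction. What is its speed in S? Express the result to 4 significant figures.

Apply u = (u'+v)/(1+u'v) twice. Missile in the cruiser frame: (0.6904+0.54)/(1+0.6904·0.54) = 1.2304/1.372816 = 0.89626c.
That velocity, transformed to the rest frame of a distant observer: (0.89626+0.391)/(1+0.89626·0.391) = 1.28726/1.35043766 = 0.95322c.

0.9532c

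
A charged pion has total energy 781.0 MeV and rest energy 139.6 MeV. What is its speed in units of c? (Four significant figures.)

γ = E/(mc²) = 781.0/139.6 = 5.5946.
β = √(1 − 1/γ²) = √(1 − 0.0319493) = √0.9680507 = 0.9839.

0.9839c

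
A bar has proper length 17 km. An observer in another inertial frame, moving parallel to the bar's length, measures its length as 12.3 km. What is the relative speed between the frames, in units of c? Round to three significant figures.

Length contraction gives γ = L₀/L = 17/12.3 = 1.3821.
β = √(1 − 1/γ²) = √0.476495 = 0.690.

0.690c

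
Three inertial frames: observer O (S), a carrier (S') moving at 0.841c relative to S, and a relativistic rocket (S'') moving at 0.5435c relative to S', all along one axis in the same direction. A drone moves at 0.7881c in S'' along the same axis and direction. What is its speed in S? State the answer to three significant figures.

0.994c

Compose velocities in two stages. Stage 1 (into S'): u₁ = (0.7881+0.5435)/(1+0.7881×0.5435) = 0.93228.
Stage 2 (into S): u = (0.93228+0.841)/(1+0.93228×0.841) = 0.99396, so the speed is 0.994c.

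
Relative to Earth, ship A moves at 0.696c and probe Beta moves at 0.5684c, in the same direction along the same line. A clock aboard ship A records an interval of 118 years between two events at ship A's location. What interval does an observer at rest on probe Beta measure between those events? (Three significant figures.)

121 years

The velocity of ship A relative to probe Beta is (0.696 − 0.5684)c / (1 − 0.696×0.5684) = 0.21112c; relative speed 0.21112c.
At |u| = 0.21112c, γ = (1 − 0.0445717)^(−1/2) = 1.0231.
Ship A's interval is proper; time dilation gives Δt_B = γΔτ = 1.0231 × 118 years = 121 years.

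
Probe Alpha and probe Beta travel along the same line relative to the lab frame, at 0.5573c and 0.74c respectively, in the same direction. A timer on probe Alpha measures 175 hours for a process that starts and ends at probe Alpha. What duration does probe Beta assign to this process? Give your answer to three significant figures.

184 hours

Transform probe Alpha's velocity into probe Beta's frame: (0.5573 − 0.74)/(1 − 0.5573·0.74) = −0.1827/0.587598, so the relative speed is 0.31093c.
At |u| = 0.31093c, γ = (1 − 0.0966775)^(−1/2) = 1.0522.
Probe Alpha's interval is proper; time dilation gives Δt_B = γΔτ = 1.0522 × 175 hours = 184 hours.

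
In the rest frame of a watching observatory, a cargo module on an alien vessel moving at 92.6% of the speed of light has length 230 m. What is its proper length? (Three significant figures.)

With β = 0.926, γ = 1/√(1 − 0.926²) = 1/√0.142524 = 2.6488.
Proper length: L₀ = γ·L = 2.6488 × 230 = 609 m.

609 m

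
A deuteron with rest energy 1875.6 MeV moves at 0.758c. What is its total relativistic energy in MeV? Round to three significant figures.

With β = 0.758, γ = 1/√(1 − 0.758²) = 1/√0.425436 = 1.5331.
Total energy: E = γmc² = 1.5331 × 1875.6 MeV = 2880 MeV.

2880 MeV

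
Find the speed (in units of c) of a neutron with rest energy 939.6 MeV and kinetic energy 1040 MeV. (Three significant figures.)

γ = 1 + K/(mc²) = 1 + 1040/939.6 = 2.1069.
β = √(1 − 1/γ²) = √(1 − 0.225275) = √0.774725 = 0.880.

0.880c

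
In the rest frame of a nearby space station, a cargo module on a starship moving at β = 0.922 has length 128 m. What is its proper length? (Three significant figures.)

331 m

γ = 1/√(1 − β²) = 1/√(1 − 0.850084) = 1/√0.149916 = 1/0.38719 = 2.5827.
Proper length: L₀ = γ·L = 2.5827 × 128 = 331 m.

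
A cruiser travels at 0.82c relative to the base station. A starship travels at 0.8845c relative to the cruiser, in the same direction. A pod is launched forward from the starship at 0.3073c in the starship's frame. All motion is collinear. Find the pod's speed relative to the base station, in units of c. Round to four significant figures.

0.9936c

First combine the pod and starship (S''→S'): u₁ = (0.3073 + 0.8845)/(1 + 0.3073×0.8845) = 1.1918/1.27180685 = 0.93709.
Then combine with the cruiser (S'→S): u = (0.93709 + 0.82)/(1 + 0.93709×0.82) = 1.75709/1.7684138 = 0.9936.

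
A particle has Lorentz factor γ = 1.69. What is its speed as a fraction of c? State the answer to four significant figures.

0.8061c

β = √(1 − 1/γ²) = √(1 − 1/2.8561) = √0.649872 = 0.8061.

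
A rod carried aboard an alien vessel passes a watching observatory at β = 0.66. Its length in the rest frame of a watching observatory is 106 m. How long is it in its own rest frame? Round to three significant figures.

With β = 0.66, γ = 1/√(1 − 0.66²) = 1/√0.5644 = 1.3311.
Proper length: L₀ = γ·L = 1.3311 × 106 = 141 m.

141 m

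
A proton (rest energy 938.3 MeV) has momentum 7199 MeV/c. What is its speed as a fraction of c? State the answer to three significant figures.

βγ = pc/(mc²) = 7199/938.3 = 7.6724.
Since γ² = 1 + (βγ)² = 59.8657, γ = √59.8657 = 7.73729, and β = (βγ)/γ = 7.6724/7.73729 = 0.992.

0.992c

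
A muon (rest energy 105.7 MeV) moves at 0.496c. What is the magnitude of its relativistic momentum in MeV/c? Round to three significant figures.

60.4 MeV/c

γ = 1/√(1 − β²) = 1/√(1 − 0.246016) = 1/√0.753984 = 1/0.868323 = 1.1516.
Momentum: p = γβ·mc = 1.1516 × 0.496 × 105.7 MeV/c = 60.4 MeV/c.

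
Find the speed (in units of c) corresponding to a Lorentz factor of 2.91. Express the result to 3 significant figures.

0.939c

β = √(1 − 1/γ²) = √(1 − 1/8.4681) = √0.88191 = 0.939.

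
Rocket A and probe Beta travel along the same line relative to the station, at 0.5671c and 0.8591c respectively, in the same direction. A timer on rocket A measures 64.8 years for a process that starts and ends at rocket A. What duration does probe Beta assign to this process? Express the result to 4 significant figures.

78.83 years

Transform rocket A's velocity into probe Beta's frame: (0.5671 − 0.8591)/(1 − 0.5671·0.8591) = −0.292/0.51280439, so the relative speed is 0.56942c.
γ for this relative speed: γ = 1/√(1 − 0.324239) = 1.2165.
Rocket A's interval is proper; time dilation gives Δt_B = γΔτ = 1.2165 × 64.8 years = 78.83 years.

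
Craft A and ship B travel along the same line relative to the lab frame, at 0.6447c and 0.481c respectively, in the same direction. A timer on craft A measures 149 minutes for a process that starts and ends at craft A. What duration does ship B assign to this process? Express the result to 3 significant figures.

153 minutes

Transform craft A's velocity into ship B's frame: (0.6447 − 0.481)/(1 − 0.6447·0.481) = 0.1637/0.6898993, so the relative speed is 0.23728c.
γ for this relative speed: γ = 1/√(1 − 0.0563018) = 1.0294.
Craft A's interval is proper; time dilation gives Δt_B = γΔτ = 1.0294 × 149 minutes = 153 minutes.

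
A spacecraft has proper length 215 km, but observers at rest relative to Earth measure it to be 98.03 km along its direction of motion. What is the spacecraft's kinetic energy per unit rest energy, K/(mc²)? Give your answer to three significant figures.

γ = L₀/L = 215/98.03 = 2.19321.
K/(mc²) = γ − 1 = 2.19321 − 1 = 1.19.

1.19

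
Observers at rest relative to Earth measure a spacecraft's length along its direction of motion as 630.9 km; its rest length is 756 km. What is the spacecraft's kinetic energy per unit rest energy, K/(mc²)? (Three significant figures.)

0.198

Length contraction gives γ = L₀/L = 756/630.9 = 1.19829.
Since K = (γ−1)mc², K/(mc²) = 1.19829 − 1 = 0.198.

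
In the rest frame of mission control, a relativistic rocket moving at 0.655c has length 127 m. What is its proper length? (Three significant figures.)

168 m

β² = 0.429025, so γ = 1/√0.570975 = 1.3234.
Proper length: L₀ = γ·L = 1.3234 × 127 = 168 m.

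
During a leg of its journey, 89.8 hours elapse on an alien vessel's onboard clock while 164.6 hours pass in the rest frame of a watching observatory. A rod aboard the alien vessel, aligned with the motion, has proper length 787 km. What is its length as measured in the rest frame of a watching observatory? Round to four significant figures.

γ = Δt/Δτ = 164.6/89.8 = 1.83296.
The rod contracts by the same γ: 787 km / 1.83296 = 429.4 km.

429.4 km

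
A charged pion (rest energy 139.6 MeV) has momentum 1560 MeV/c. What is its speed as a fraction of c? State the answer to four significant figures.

βγ = pc/(mc²) = 1560/139.6 = 11.175.
Since γ² = 1 + (βγ)² = 125.881, γ = √125.881 = 11.2197, and β = (βγ)/γ = 11.175/11.2197 = 0.9960.

0.9960c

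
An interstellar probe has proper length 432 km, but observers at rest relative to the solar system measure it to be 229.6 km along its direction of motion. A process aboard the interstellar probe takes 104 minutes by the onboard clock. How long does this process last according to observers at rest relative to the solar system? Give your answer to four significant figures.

Length contraction gives γ = L₀/L = 432/229.6 = 1.88153.
Δt = γΔτ = 1.88153 × 104 = 195.7 minutes.

195.7 minutes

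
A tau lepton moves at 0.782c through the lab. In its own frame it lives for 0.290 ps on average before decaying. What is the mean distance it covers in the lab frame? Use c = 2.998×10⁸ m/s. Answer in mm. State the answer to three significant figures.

0.109 mm

Lorentz factor: γ = (1 − 0.611524)^(−1/2) = 1.6044.
Lab-frame lifetime: Δt = γτ = 1.6044 × 0.290 ps = 0.46528 ps.
Distance: d = vΔt = 0.782 × 2.998×10⁸ m/s × 4.6528×10^-13 s = 1.09×10^-4 m = 0.109 mm.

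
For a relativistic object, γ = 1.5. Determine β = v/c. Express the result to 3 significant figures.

0.745

β = √(1 − 1/γ²) = √(1 − 1/2.25) = √0.555556 = 0.745.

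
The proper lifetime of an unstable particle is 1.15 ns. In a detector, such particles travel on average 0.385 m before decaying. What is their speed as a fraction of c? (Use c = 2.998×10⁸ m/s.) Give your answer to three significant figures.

0.745c

Lab distance = (lab lifetime)·v = γτ·βc, so βγ = d/(cτ) = 0.3850/(2.998×10⁸ × 1.150×10^-9) = 1.1167.
With βγ = 1.1167: γ² = 1 + (βγ)² = 2.24702, and β = (βγ)/γ = 1.1167/1.49901 = 0.745.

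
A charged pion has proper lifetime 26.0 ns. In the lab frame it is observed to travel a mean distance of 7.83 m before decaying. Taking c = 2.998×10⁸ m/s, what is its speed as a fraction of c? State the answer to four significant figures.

Let x = d/(cτ) = 7.830 m / (2.998×10⁸ m/s × 2.600×10^-8 s) = 1.0045. Since d = βγcτ, x = βγ = β/√(1−β²).
Solving: β² = x²/(1+x²) = 1.00902/2.00902 = 0.502245, so β = 0.7087.

0.7087c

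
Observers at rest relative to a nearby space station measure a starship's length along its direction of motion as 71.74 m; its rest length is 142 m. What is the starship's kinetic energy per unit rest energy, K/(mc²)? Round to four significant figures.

0.9794

γ = L₀/L = 142/71.74 = 1.97937.
K/(mc²) = γ − 1 = 1.97937 − 1 = 0.9794.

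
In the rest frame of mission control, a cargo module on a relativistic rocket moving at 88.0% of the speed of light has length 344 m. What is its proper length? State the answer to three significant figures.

γ = 1/√(1 − β²) = 1/√(1 − 0.7744) = 1/√0.2256 = 1/0.474974 = 2.1054.
Proper length: L₀ = γ·L = 2.1054 × 344 = 724 m.

724 m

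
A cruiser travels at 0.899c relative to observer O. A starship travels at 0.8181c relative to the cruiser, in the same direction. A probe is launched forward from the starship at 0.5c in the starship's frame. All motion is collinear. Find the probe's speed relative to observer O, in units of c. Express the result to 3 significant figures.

0.996c

First combine the probe and starship (S''→S'): u₁ = (0.5 + 0.8181)/(1 + 0.5×0.8181) = 1.3181/1.40905 = 0.93545.
Then combine with the cruiser (S'→S): u = (0.93545 + 0.899)/(1 + 0.93545×0.899) = 1.83445/1.84096955 = 0.99646.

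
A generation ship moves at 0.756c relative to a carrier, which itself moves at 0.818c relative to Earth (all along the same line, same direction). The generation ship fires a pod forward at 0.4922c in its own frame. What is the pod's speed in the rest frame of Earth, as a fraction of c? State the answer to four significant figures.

Compose velocities in two stages. Stage 1 (into S'): u₁ = (0.4922+0.756)/(1+0.4922×0.756) = 0.9097.
Stage 2 (into S): u = (0.9097+0.818)/(1+0.9097×0.818) = 0.99058, so the speed is 0.9906c.

0.9906c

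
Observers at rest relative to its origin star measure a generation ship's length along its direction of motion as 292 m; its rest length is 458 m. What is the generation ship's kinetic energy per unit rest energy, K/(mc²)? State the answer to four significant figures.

0.5685

From L = L₀/γ: γ = 458/292 = 1.56849.
Since K = (γ−1)mc², K/(mc²) = 1.56849 − 1 = 0.5685.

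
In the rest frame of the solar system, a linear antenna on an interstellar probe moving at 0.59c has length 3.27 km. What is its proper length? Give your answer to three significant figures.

γ = 1/√(1 − β²) = 1/√(1 − 0.3481) = 1/√0.6519 = 1/0.807403 = 1.2385.
Proper length: L₀ = γ·L = 1.2385 × 3.27 = 4.05 km.

4.05 km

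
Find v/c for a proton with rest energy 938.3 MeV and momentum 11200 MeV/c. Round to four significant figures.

0.9965

pc/(mc²) = 11200/938.3 = 11.936 = βγ = β/√(1−β²).
So β² = x²/(1 + x²) with x = 11.936: x² = 142.468, β² = 142.468/143.468 = 0.99303, β = 0.9965.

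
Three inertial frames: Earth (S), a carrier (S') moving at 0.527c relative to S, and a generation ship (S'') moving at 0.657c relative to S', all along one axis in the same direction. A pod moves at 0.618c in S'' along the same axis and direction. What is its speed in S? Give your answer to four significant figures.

0.9702c

Compose velocities in two stages. Stage 1 (into S'): u₁ = (0.618+0.657)/(1+0.618×0.657) = 0.90681.
Stage 2 (into S): u = (0.90681+0.527)/(1+0.90681×0.527) = 0.97017, so the speed is 0.9702c.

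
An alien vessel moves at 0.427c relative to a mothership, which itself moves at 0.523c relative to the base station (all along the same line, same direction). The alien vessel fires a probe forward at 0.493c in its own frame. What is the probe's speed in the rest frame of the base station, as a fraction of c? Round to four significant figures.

Compose velocities in two stages. Stage 1 (into S'): u₁ = (0.493+0.427)/(1+0.493×0.427) = 0.76001.
Stage 2 (into S): u = (0.76001+0.523)/(1+0.76001×0.523) = 0.91808, so the speed is 0.9181c.

0.9181c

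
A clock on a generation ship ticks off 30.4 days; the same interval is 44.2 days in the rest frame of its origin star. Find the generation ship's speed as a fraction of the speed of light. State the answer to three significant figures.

0.726c

γ = Δt/Δτ = 44.2/30.4 = 1.4539.
β = √(1 − 1/γ²) = √(1 − 0.473076) = √0.526924 = 0.726.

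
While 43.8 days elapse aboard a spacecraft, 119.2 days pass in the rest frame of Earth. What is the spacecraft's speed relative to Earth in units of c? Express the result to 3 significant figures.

γ = Δt/Δτ = 119.2/43.8 = 2.7215.
β = √(1 − 1/γ²) = √(1 − 0.135015) = √0.864985 = 0.930.

0.930c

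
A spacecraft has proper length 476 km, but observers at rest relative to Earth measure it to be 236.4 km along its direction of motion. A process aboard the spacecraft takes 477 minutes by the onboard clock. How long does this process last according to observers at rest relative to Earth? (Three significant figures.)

960 minutes

From L = L₀/γ: γ = 476/236.4 = 2.01354.
Δt = γΔτ = 2.01354 × 477 = 960 minutes.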